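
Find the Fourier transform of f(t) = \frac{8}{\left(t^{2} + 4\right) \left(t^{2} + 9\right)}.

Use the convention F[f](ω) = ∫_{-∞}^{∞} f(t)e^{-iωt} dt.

F(ω) = \frac{4 \pi \left(3 e^{\left|{\omega}\right|} - 2\right) e^{- 3 \left|{\omega}\right|}}{15}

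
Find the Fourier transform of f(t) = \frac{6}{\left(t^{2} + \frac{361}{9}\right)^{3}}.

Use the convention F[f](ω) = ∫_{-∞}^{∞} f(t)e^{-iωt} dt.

F(ω) = \frac{81 \pi \left(361 \omega^{2} + 171 \left|{\omega}\right| + 27\right) e^{- \frac{19 \left|{\omega}\right|}{3}}}{9904396}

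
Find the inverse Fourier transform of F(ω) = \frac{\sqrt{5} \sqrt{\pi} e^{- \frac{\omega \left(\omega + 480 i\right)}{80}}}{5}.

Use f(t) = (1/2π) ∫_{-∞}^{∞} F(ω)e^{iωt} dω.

f(t) = 2 e^{- 20 \left(t - 6\right)^{2}}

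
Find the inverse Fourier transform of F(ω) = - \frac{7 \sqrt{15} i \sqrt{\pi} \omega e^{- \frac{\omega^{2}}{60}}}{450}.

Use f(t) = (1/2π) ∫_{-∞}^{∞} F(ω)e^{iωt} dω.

f(t) = 7 t e^{- 15 t^{2}}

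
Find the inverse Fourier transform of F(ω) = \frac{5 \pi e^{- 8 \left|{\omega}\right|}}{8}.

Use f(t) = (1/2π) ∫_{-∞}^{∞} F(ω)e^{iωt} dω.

f(t) = \frac{5}{t^{2} + 64}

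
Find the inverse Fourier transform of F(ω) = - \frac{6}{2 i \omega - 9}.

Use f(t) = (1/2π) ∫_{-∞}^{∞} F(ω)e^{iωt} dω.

f(t) = 3 e^{\frac{9 t}{2}} u\left(- t\right)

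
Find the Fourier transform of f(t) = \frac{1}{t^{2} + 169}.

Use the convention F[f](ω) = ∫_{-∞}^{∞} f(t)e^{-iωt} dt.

F(ω) = \frac{\pi e^{- 13 \left|{\omega}\right|}}{13}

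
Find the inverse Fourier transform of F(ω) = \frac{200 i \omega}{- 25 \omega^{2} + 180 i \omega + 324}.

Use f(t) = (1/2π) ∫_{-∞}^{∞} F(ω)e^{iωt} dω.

f(t) = 8 \left(1 - \frac{18 t}{5}\right) e^{- \frac{18 t}{5}} u\left(t\right)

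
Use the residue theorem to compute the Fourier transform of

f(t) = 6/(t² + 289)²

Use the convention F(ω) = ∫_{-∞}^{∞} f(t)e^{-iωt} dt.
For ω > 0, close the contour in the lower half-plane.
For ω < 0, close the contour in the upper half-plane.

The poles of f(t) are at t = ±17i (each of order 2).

Let g(z) = f(z)e^{-iωz}; for large |z| the factor e^{-iωz} decays in the lower half-plane when ω > 0 and in the upper half-plane when ω < 0.

Case ω > 0 (lower half-plane, clockwise contour ⇒ F(ω) = -2πi·ΣRes):
  Res_{z = - 17 i} g(z) = \frac{3 i \left(17 \omega + 1\right) e^{- 17 \omega}}{9826} (pole of order 2)
  F(ω) = -2πi·ΣRes = \frac{3 \pi \left(17 \omega + 1\right) e^{- 17 \omega}}{4913}

Case ω < 0 (upper half-plane, counterclockwise contour ⇒ F(ω) = +2πi·ΣRes):
  Res_{z = 17 i} g(z) = \frac{3 i \left(17 \omega - 1\right) e^{17 \omega}}{9826} (pole of order 2)
  F(ω) = 2πi·ΣRes = \frac{3 \pi \left(1 - 17 \omega\right) e^{17 \omega}}{4913}

Both cases combine into a single formula in |ω|:

F(ω) = \frac{3 \pi \left(17 \left|{\omega}\right| + 1\right) e^{- 17 \left|{\omega}\right|}}{4913}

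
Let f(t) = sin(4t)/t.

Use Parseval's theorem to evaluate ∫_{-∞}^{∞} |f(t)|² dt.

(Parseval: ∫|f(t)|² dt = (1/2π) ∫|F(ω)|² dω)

∫|f(t)|² dt = 4 \pi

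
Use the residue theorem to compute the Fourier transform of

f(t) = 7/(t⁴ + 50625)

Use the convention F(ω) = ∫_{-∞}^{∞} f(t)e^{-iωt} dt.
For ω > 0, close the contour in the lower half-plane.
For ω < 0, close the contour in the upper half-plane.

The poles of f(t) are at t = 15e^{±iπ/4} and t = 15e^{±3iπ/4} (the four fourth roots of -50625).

Let g(z) = f(z)e^{-iωz}; for large |z| the factor e^{-iωz} decays in the lower half-plane when ω > 0 and in the upper half-plane when ω < 0.

Case ω > 0 (lower half-plane, clockwise contour ⇒ F(ω) = -2πi·ΣRes):
  Res_{z = - \frac{15 \sqrt{2}}{2} - \frac{15 \sqrt{2} i}{2}} g(z) = \frac{7 \sqrt{2} i \left(1 - i\right) e^{\frac{15 \sqrt{2} \omega \left(-1 + i\right)}{2}}}{27000}
  Res_{z = \frac{15 \sqrt{2}}{2} - \frac{15 \sqrt{2} i}{2}} g(z) = \frac{7 \sqrt{2} i \left(1 + i\right) e^{- \frac{15 \sqrt{2} \omega \left(1 + i\right)}{2}}}{27000}
  F(ω) = -2πi·ΣRes = \frac{7 \sqrt{2} \pi \left(1 - i\right) \left(e^{15 \sqrt{2} i \omega} + i\right) e^{- \frac{15 \sqrt{2} \omega \left(1 + i\right)}{2}}}{13500} = \frac{7 \pi e^{- \frac{15 \sqrt{2} \omega}{2}} \sin{\left(\frac{15 \sqrt{2} \omega}{2} + \frac{\pi}{4} \right)}}{3375}

Case ω < 0 (upper half-plane, counterclockwise contour ⇒ F(ω) = +2πi·ΣRes):
  Res_{z = \frac{15 \sqrt{2}}{2} + \frac{15 \sqrt{2} i}{2}} g(z) = \frac{7 \sqrt{2} i \left(-1 + i\right) e^{\frac{15 \sqrt{2} \omega \left(1 - i\right)}{2}}}{27000}
  Res_{z = - \frac{15 \sqrt{2}}{2} + \frac{15 \sqrt{2} i}{2}} g(z) = \frac{7 \sqrt{2} \left(1 - i\right) e^{\frac{15 \sqrt{2} \omega \left(1 + i\right)}{2}}}{27000}
  F(ω) = 2πi·ΣRes = - \frac{7 \sqrt{2} i \pi \left(i \left(1 - i\right) e^{\frac{15 \sqrt{2} \omega \left(1 - i\right)}{2}} - \left(1 - i\right) e^{\frac{15 \sqrt{2} \omega \left(1 + i\right)}{2}}\right)}{13500} = \frac{7 \pi e^{\frac{15 \sqrt{2} \omega}{2}} \cos{\left(\frac{15 \sqrt{2} \omega}{2} + \frac{\pi}{4} \right)}}{3375}

Both cases combine into a single formula in |ω|:

F(ω) = \frac{7 \pi e^{- \frac{15 \sqrt{2} \left|{\omega}\right|}{2}} \sin{\left(\frac{15 \sqrt{2} \left|{\omega}\right|}{2} + \frac{\pi}{4} \right)}}{3375}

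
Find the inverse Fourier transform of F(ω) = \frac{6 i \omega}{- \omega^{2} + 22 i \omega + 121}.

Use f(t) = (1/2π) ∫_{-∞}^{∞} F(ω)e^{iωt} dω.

f(t) = 6 \left(1 - 11 t\right) e^{- 11 t} u\left(t\right)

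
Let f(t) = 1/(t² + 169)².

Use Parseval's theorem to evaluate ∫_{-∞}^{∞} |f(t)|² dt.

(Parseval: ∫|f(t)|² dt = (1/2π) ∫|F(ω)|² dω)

∫|f(t)|² dt = \frac{5 \pi}{1003976272}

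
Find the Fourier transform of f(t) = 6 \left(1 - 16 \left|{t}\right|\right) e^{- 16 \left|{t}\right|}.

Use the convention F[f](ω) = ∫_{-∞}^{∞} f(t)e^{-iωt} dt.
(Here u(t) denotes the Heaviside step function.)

F(ω) = \frac{384 \omega^{2}}{\left(\omega^{2} + 256\right)^{2}}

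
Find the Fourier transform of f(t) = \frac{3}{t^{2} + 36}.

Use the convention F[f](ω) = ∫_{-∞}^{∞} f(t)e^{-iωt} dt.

F(ω) = \frac{\pi e^{- 6 \left|{\omega}\right|}}{2}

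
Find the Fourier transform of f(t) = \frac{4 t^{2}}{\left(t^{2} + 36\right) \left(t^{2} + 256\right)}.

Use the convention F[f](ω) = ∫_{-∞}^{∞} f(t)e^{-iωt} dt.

F(ω) = \frac{2 \pi \left(8 - 3 e^{10 \left|{\omega}\right|}\right) e^{- 16 \left|{\omega}\right|}}{55}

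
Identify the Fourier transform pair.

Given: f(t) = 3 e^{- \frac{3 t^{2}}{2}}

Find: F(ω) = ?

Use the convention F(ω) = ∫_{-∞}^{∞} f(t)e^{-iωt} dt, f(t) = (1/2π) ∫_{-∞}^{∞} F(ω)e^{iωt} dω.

F(ω) = \sqrt{6} \sqrt{\pi} e^{- \frac{\omega^{2}}{6}}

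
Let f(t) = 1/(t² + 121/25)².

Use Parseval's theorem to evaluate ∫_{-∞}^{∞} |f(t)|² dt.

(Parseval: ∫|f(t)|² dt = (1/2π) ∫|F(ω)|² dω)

∫|f(t)|² dt = \frac{390625 \pi}{311794736}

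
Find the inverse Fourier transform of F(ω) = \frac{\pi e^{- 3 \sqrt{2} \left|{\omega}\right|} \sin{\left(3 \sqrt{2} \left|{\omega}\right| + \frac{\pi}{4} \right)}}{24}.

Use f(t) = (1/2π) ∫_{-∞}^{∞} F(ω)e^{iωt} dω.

f(t) = \frac{9}{t^{4} + 1296}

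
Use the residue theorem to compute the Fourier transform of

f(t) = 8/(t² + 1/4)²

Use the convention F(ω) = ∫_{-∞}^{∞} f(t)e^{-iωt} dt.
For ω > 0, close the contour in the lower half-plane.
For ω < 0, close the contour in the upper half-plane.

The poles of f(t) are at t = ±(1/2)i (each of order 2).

Let g(z) = f(z)e^{-iωz}; for large |z| the factor e^{-iωz} decays in the lower half-plane when ω > 0 and in the upper half-plane when ω < 0.

Case ω > 0 (lower half-plane, clockwise contour ⇒ F(ω) = -2πi·ΣRes):
  Res_{z = - \frac{i}{2}} g(z) = 8 i \left(\omega + 2\right) e^{- \frac{\omega}{2}} (pole of order 2)
  F(ω) = -2πi·ΣRes = 16 \pi \left(\omega + 2\right) e^{- \frac{\omega}{2}}

Case ω < 0 (upper half-plane, counterclockwise contour ⇒ F(ω) = +2πi·ΣRes):
  Res_{z = \frac{i}{2}} g(z) = 8 i \left(\omega - 2\right) e^{\frac{\omega}{2}} (pole of order 2)
  F(ω) = 2πi·ΣRes = 16 \pi \left(2 - \omega\right) e^{\frac{\omega}{2}}

Both cases combine into a single formula in |ω|:

F(ω) = 16 \pi \left(\left|{\omega}\right| + 2\right) e^{- \frac{\left|{\omega}\right|}{2}}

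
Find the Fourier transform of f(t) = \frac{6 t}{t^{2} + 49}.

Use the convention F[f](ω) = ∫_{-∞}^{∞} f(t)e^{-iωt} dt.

F(ω) = - 6 i \pi e^{- 7 \left|{\omega}\right|} \operatorname{sign}{\left(\omega \right)}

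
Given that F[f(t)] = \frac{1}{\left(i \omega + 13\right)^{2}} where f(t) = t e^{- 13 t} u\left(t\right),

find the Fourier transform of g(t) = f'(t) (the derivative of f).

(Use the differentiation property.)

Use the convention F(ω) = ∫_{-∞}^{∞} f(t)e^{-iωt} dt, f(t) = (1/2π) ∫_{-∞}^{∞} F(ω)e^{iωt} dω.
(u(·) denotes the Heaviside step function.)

F[g](ω) = \frac{i \omega}{\left(i \omega + 13\right)^{2}}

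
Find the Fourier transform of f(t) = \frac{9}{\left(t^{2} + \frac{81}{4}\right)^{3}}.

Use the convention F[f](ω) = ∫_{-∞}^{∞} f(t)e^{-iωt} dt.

F(ω) = \frac{\pi \left(27 \omega^{2} + 18 \left|{\omega}\right| + 4\right) e^{- \frac{9 \left|{\omega}\right|}{2}}}{2187}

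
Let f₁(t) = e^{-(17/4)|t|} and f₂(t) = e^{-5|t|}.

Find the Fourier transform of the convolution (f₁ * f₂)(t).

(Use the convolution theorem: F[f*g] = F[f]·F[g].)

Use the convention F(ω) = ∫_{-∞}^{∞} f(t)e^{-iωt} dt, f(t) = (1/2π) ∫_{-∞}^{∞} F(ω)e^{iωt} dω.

F[f₁*f₂](ω) = \frac{1360}{\left(\omega^{2} + 25\right) \left(16 \omega^{2} + 289\right)}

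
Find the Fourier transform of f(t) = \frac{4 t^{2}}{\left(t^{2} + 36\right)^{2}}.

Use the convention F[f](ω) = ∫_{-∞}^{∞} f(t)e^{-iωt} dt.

F(ω) = \frac{\pi \left(1 - 6 \left|{\omega}\right|\right) e^{- 6 \left|{\omega}\right|}}{3}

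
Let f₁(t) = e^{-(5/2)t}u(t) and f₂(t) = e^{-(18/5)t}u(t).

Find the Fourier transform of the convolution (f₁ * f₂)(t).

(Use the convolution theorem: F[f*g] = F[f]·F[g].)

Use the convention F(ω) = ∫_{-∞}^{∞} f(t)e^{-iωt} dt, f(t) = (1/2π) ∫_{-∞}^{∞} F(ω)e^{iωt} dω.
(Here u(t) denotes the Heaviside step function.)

F[f₁*f₂](ω) = \frac{10}{- 10 \omega^{2} + 61 i \omega + 90}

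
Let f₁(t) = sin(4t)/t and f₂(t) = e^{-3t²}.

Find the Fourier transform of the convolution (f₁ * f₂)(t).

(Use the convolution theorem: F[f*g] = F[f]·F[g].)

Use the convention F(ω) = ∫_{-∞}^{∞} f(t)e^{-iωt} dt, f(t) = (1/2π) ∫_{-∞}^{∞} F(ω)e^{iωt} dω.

F[f₁*f₂](ω) = \begin{cases} \frac{\sqrt{3} \pi^{\frac{3}{2}} e^{- \frac{\omega^{2}}{12}}}{3} & \text{for}\: \omega > -4 \wedge \omega < 4 \\0 & \text{otherwise} \end{cases}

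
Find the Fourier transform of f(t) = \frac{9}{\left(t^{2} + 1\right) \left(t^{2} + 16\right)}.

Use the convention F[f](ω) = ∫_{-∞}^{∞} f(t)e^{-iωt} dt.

F(ω) = \frac{3 \pi \left(4 e^{3 \left|{\omega}\right|} - 1\right) e^{- 4 \left|{\omega}\right|}}{20}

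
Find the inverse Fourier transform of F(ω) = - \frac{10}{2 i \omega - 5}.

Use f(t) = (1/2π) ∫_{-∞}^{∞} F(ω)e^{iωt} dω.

f(t) = 5 e^{\frac{5 t}{2}} u\left(- t\right)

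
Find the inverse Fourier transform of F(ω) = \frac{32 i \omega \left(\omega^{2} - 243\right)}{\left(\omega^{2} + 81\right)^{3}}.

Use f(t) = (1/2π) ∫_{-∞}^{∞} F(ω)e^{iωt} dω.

f(t) = 8 t e^{- 9 \left|{t}\right|} \left|{t}\right|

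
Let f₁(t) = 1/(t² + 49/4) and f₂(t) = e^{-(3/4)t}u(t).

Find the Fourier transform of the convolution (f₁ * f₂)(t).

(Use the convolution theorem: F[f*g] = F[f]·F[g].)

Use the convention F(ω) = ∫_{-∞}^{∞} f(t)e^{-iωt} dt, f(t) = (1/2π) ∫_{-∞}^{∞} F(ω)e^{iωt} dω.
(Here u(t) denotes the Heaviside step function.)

F[f₁*f₂](ω) = \frac{8 \pi e^{- \frac{7 \left|{\omega}\right|}{2}}}{7 \left(4 i \omega + 3\right)}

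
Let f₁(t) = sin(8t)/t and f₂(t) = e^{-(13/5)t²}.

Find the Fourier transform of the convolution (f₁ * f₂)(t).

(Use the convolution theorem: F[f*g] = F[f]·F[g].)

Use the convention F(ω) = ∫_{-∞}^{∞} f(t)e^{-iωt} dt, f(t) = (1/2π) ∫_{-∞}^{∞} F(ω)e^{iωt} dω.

F[f₁*f₂](ω) = \begin{cases} \frac{\sqrt{65} \pi^{\frac{3}{2}} e^{- \frac{5 \omega^{2}}{52}}}{13} & \text{for}\: \omega > -8 \wedge \omega < 8 \\0 & \text{otherwise} \end{cases}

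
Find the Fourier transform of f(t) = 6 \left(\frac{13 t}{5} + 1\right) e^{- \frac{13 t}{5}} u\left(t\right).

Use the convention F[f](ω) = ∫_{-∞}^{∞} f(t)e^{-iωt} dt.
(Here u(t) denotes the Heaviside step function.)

F(ω) = \frac{30 \left(- 5 i \omega - 26\right)}{25 \omega^{2} - 130 i \omega - 169}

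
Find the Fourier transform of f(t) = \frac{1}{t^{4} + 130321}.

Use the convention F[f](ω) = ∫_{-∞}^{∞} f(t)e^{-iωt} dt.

F(ω) = \frac{\pi e^{- \frac{19 \sqrt{2} \left|{\omega}\right|}{2}} \sin{\left(\frac{19 \sqrt{2} \left|{\omega}\right|}{2} + \frac{\pi}{4} \right)}}{6859}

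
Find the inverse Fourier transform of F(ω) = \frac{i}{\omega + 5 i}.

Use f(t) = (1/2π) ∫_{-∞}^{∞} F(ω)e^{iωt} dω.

f(t) = e^{5 t} u\left(- t\right)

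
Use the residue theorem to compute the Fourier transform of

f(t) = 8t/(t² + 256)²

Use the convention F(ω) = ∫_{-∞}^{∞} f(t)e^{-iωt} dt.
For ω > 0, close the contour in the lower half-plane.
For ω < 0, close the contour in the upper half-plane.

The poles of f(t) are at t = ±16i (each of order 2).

Let g(z) = f(z)e^{-iωz}; for large |z| the factor e^{-iωz} decays in the lower half-plane when ω > 0 and in the upper half-plane when ω < 0.

Case ω > 0 (lower half-plane, clockwise contour ⇒ F(ω) = -2πi·ΣRes):
  Res_{z = - 16 i} g(z) = \frac{\omega e^{- 16 \omega}}{8} (pole of order 2)
  F(ω) = -2πi·ΣRes = - \frac{i \pi \omega e^{- 16 \omega}}{4}

Case ω < 0 (upper half-plane, counterclockwise contour ⇒ F(ω) = +2πi·ΣRes):
  Res_{z = 16 i} g(z) = - \frac{\omega e^{16 \omega}}{8} (pole of order 2)
  F(ω) = 2πi·ΣRes = - \frac{i \pi \omega e^{16 \omega}}{4}

Both cases combine into a single formula in |ω|:

F(ω) = - \frac{i \pi \omega e^{- 16 \left|{\omega}\right|}}{4}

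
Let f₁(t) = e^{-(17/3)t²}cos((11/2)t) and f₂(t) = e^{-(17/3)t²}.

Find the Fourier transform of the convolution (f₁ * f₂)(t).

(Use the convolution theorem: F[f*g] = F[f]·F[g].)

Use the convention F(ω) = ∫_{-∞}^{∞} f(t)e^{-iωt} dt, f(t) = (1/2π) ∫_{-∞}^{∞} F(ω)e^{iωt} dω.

F[f₁*f₂](ω) = \frac{3 \pi \left(e^{\frac{33 \omega}{34}} + 1\right) e^{- \frac{3 \omega^{2}}{34} - \frac{33 \omega}{68} - \frac{363}{272}}}{34}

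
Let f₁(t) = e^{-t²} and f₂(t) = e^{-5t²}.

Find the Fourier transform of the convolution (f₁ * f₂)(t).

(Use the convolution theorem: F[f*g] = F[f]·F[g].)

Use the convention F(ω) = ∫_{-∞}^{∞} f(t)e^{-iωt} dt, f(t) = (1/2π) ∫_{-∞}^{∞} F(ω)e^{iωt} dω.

F[f₁*f₂](ω) = \frac{\sqrt{5} \pi e^{- \frac{3 \omega^{2}}{10}}}{5}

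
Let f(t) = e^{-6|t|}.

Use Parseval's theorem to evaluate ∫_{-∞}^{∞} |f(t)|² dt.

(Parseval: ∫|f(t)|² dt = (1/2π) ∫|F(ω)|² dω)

∫|f(t)|² dt = \frac{1}{6}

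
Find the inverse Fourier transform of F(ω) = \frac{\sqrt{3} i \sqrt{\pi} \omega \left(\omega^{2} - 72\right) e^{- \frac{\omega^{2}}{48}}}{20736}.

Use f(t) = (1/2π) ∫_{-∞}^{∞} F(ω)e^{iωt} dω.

f(t) = 4 t^{3} e^{- 12 t^{2}}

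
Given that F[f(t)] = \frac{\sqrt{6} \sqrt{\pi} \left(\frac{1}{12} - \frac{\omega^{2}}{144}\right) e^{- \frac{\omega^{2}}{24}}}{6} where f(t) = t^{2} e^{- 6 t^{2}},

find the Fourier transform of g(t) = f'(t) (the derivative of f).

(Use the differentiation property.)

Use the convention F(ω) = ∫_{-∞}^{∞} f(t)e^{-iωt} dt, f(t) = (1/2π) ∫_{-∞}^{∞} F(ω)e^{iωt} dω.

F[g](ω) = \frac{\sqrt{6} i \sqrt{\pi} \omega \left(12 - \omega^{2}\right) e^{- \frac{\omega^{2}}{24}}}{864}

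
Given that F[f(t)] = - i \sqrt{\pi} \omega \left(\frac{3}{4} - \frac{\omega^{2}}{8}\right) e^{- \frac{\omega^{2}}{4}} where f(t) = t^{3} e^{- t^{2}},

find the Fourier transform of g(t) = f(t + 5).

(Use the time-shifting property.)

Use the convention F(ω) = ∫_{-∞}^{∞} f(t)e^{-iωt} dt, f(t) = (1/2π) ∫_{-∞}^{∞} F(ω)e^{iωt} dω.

F[g](ω) = \frac{i \sqrt{\pi} \omega \left(\omega^{2} - 6\right) e^{\frac{\omega \left(- \omega + 20 i\right)}{4}}}{8}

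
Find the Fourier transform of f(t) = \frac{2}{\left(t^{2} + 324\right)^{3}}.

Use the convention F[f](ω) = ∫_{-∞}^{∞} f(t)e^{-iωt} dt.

F(ω) = \frac{\pi \left(108 \omega^{2} + 18 \left|{\omega}\right| + 1\right) e^{- 18 \left|{\omega}\right|}}{2519424}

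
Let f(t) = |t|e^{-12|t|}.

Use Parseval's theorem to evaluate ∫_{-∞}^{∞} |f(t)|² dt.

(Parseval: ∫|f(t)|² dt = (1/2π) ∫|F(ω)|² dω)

∫|f(t)|² dt = \frac{1}{3456}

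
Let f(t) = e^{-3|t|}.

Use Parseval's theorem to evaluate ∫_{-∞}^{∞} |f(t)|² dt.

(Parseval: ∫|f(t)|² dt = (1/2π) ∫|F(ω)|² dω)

∫|f(t)|² dt = \frac{1}{3}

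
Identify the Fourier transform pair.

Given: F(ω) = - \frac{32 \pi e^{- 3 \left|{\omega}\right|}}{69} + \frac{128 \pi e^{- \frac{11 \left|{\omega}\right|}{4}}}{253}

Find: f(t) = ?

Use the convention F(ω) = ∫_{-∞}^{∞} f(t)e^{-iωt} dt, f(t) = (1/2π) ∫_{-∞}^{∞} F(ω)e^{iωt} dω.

f(t) = \frac{2}{\left(t^{2} + \frac{121}{16}\right) \left(t^{2} + 9\right)}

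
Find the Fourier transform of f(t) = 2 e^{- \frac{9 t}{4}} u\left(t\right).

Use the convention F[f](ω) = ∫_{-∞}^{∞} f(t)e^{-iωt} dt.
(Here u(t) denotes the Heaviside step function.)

F(ω) = \frac{8}{4 i \omega + 9}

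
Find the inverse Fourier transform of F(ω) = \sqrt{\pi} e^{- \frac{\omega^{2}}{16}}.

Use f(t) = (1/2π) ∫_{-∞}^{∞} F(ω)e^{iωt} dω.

f(t) = 2 e^{- 4 t^{2}}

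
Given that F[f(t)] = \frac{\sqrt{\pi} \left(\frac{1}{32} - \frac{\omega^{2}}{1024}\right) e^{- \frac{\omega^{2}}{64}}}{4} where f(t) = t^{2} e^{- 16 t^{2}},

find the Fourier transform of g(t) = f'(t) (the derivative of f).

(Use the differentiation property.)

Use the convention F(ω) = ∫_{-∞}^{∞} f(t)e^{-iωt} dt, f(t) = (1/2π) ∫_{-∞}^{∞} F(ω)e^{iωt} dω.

F[g](ω) = \frac{i \sqrt{\pi} \omega \left(32 - \omega^{2}\right) e^{- \frac{\omega^{2}}{64}}}{4096}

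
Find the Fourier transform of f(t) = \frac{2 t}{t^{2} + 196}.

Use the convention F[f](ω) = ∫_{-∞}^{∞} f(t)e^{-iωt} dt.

F(ω) = - 2 i \pi e^{- 14 \left|{\omega}\right|} \operatorname{sign}{\left(\omega \right)}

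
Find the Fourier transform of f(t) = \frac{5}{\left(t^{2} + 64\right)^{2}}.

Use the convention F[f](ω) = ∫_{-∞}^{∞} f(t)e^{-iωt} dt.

F(ω) = \frac{5 \pi \left(8 \left|{\omega}\right| + 1\right) e^{- 8 \left|{\omega}\right|}}{1024}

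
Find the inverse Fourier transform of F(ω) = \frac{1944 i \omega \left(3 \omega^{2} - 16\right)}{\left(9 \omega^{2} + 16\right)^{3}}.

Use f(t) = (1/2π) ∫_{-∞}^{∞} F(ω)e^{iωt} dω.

f(t) = 2 t e^{- \frac{4 \left|{t}\right|}{3}} \left|{t}\right|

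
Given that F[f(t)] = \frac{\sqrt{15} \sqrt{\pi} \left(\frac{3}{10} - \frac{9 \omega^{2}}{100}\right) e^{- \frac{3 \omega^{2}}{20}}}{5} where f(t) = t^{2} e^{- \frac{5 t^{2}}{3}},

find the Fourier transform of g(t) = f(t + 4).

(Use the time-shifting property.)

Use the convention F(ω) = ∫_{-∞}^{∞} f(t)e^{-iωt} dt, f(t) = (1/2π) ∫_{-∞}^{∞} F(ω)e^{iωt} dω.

F[g](ω) = \frac{3 \sqrt{15} \sqrt{\pi} \left(10 - 3 \omega^{2}\right) e^{\frac{\omega \left(- 3 \omega + 80 i\right)}{20}}}{500}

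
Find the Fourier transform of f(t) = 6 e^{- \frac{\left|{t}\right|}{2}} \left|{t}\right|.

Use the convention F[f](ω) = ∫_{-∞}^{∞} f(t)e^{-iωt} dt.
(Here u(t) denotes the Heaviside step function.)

F(ω) = \frac{48 \left(1 - 4 \omega^{2}\right)}{\left(4 \omega^{2} + 1\right)^{2}}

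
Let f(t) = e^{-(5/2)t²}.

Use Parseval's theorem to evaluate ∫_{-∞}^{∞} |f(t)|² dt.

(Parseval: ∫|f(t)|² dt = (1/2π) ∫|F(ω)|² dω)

∫|f(t)|² dt = \frac{\sqrt{5} \sqrt{\pi}}{5}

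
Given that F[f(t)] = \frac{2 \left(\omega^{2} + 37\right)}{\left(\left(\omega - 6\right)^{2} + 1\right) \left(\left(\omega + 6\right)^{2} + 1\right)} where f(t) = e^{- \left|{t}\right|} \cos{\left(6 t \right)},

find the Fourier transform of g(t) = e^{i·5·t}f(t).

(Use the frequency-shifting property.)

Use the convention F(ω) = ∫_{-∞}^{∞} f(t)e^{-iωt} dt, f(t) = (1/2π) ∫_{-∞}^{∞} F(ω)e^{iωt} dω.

F[g](ω) = \frac{2 \left(\left(\omega - 5\right)^{2} + 37\right)}{\left(\left(\omega - 11\right)^{2} + 1\right) \left(\left(\omega + 1\right)^{2} + 1\right)}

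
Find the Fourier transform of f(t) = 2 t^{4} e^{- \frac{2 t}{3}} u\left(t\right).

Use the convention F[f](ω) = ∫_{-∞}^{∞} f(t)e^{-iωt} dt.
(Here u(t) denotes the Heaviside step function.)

F(ω) = \frac{11664}{\left(3 i \omega + 2\right)^{5}}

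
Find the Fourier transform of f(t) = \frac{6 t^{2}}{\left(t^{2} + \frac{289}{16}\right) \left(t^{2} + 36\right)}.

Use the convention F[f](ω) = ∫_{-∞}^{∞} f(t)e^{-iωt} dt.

F(ω) = \frac{576 \pi e^{- 6 \left|{\omega}\right|}}{287} - \frac{408 \pi e^{- \frac{17 \left|{\omega}\right|}{4}}}{287}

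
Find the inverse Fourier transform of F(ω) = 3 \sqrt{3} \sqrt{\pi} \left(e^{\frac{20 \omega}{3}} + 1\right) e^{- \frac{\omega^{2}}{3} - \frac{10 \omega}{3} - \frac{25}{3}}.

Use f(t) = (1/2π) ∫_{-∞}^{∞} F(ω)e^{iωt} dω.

f(t) = 9 e^{- \frac{3 t^{2}}{4}} \cos{\left(5 t \right)}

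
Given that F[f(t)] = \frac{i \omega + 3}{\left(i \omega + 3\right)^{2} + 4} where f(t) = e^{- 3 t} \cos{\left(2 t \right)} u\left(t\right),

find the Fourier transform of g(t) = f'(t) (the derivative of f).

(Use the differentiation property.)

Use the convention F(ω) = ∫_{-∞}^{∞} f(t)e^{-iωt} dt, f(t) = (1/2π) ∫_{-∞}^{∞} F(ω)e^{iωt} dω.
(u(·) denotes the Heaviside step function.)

F[g](ω) = \frac{i \omega \left(i \omega + 3\right)}{\left(i \omega + 3\right)^{2} + 4}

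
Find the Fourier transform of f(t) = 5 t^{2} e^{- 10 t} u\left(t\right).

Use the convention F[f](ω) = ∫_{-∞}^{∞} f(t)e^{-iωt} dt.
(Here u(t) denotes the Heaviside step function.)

F(ω) = \frac{10}{\left(i \omega + 10\right)^{3}}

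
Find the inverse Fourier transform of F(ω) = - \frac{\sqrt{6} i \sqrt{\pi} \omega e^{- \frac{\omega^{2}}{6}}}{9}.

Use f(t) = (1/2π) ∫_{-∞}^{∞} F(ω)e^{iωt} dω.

f(t) = t e^{- \frac{3 t^{2}}{2}}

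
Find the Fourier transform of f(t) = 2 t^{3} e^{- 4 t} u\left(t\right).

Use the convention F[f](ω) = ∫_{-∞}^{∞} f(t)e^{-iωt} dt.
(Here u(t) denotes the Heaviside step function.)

F(ω) = \frac{12}{\left(i \omega + 4\right)^{4}}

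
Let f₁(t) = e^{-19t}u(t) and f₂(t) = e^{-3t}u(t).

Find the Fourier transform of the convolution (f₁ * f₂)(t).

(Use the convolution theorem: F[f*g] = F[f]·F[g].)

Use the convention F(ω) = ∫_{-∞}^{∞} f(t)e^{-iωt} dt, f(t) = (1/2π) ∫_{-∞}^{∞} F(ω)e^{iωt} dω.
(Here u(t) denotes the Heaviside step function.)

F[f₁*f₂](ω) = \frac{1}{\left(i \omega + 3\right) \left(i \omega + 19\right)}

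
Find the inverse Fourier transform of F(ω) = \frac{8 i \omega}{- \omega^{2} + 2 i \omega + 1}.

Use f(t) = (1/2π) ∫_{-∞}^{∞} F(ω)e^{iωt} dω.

f(t) = 8 \left(1 - t\right) e^{- t} u\left(t\right)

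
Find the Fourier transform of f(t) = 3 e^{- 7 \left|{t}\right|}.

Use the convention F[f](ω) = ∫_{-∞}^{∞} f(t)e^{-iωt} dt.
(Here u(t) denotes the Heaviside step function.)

F(ω) = \frac{42}{\omega^{2} + 49}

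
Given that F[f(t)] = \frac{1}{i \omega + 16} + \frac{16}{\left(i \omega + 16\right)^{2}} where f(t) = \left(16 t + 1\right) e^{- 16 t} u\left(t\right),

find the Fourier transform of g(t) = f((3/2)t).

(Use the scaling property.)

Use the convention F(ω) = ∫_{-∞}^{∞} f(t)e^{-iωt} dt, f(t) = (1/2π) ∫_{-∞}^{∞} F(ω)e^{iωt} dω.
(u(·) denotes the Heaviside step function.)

F[g](ω) = \frac{- i \omega - 48}{\omega^{2} - 48 i \omega - 576}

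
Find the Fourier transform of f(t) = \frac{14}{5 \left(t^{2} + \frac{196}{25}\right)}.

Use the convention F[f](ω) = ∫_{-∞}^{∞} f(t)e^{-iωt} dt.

F(ω) = \pi e^{- \frac{14 \left|{\omega}\right|}{5}}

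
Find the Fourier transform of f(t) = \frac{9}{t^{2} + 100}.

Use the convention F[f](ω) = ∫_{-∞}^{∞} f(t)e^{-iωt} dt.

F(ω) = \frac{9 \pi e^{- 10 \left|{\omega}\right|}}{10}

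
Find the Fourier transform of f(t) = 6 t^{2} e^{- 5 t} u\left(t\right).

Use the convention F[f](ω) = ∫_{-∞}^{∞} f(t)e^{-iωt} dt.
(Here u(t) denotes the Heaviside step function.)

F(ω) = \frac{12}{\left(i \omega + 5\right)^{3}}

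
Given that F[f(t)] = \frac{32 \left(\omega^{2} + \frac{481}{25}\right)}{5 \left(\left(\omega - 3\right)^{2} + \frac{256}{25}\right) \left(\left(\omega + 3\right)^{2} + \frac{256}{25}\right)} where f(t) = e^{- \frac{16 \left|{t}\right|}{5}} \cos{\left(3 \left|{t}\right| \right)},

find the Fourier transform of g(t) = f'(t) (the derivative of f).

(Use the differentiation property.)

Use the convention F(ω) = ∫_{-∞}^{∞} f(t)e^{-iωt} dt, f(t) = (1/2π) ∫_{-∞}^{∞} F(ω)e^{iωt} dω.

F[g](ω) = \frac{160 i \omega \left(25 \omega^{2} + 481\right)}{625 \omega^{4} + 1550 \omega^{2} + 231361}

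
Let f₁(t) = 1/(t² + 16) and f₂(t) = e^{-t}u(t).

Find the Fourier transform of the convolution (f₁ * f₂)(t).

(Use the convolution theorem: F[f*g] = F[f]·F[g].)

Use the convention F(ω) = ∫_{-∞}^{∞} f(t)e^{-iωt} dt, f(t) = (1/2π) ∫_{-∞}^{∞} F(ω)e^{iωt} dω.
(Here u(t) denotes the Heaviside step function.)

F[f₁*f₂](ω) = \frac{\pi e^{- 4 \left|{\omega}\right|}}{4 \left(i \omega + 1\right)}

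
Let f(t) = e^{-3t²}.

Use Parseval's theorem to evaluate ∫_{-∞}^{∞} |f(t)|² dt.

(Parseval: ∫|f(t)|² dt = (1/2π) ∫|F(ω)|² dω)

∫|f(t)|² dt = \frac{\sqrt{6} \sqrt{\pi}}{6}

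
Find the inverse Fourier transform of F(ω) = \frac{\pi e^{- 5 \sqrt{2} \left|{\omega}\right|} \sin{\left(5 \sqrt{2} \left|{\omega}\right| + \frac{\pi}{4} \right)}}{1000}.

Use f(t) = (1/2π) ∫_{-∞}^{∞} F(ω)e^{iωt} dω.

f(t) = \frac{1}{t^{4} + 10000}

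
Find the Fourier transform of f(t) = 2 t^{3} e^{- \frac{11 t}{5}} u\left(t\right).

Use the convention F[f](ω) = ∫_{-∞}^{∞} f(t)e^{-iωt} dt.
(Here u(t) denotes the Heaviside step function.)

F(ω) = \frac{7500}{\left(5 i \omega + 11\right)^{4}}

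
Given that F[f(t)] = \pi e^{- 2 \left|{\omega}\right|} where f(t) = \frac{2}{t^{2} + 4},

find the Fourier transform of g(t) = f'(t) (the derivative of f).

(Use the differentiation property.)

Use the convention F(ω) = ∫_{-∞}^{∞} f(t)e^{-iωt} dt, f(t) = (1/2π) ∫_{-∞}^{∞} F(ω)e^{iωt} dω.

F[g](ω) = i \pi \omega e^{- 2 \left|{\omega}\right|}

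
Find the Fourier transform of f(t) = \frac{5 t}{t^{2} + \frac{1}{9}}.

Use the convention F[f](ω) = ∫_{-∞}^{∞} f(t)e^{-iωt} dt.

F(ω) = - 5 i \pi e^{- \frac{\left|{\omega}\right|}{3}} \operatorname{sign}{\left(\omega \right)}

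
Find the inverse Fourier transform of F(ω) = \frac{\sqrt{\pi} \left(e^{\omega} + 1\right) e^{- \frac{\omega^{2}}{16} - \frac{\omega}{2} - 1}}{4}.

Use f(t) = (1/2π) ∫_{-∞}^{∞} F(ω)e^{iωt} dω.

f(t) = e^{- 4 t^{2}} \cos{\left(4 t \right)}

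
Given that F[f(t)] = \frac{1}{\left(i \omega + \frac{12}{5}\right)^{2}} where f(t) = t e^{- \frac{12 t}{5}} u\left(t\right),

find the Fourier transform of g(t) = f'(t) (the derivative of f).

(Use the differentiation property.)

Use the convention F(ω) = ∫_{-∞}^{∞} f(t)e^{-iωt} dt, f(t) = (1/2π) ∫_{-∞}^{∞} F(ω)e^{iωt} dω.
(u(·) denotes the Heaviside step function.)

F[g](ω) = \frac{25 i \omega}{\left(5 i \omega + 12\right)^{2}}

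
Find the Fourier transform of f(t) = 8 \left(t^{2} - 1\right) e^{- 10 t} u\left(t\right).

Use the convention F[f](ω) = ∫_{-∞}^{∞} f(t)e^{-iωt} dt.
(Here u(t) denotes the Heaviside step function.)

F(ω) = \frac{8 \left(2 i \omega - \left(i \omega + 10\right)^{3} + 20\right)}{\left(i \omega + 10\right)^{4}}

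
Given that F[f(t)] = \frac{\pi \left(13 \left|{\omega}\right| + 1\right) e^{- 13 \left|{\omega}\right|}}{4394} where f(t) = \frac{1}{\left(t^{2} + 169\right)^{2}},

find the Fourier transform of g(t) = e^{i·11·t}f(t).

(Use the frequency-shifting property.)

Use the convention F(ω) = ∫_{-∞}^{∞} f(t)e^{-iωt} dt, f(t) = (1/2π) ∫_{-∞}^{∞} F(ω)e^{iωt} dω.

F[g](ω) = \frac{\pi \left(13 \left|{\omega - 11}\right| + 1\right) e^{- 13 \left|{\omega - 11}\right|}}{4394}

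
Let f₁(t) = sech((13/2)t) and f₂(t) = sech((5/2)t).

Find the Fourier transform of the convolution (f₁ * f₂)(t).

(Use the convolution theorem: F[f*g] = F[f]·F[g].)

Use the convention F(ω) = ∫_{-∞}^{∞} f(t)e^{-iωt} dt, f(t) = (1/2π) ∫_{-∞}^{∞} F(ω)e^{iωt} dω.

F[f₁*f₂](ω) = \frac{4 \pi^{2}}{65 \cosh{\left(\frac{\pi \omega}{13} \right)} \cosh{\left(\frac{\pi \omega}{5} \right)}}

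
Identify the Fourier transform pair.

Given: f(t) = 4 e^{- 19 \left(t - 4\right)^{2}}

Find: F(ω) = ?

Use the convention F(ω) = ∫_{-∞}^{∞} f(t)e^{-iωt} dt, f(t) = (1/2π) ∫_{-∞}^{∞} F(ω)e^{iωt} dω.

F(ω) = \frac{4 \sqrt{19} \sqrt{\pi} e^{- \frac{\omega \left(\omega + 304 i\right)}{76}}}{19}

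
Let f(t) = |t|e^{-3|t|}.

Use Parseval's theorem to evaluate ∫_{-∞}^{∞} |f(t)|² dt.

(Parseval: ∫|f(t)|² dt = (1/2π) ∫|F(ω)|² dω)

∫|f(t)|² dt = \frac{1}{54}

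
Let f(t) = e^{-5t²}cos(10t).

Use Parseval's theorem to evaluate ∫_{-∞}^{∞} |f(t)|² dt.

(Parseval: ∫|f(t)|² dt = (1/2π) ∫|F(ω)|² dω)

∫|f(t)|² dt = \frac{\sqrt{10} \sqrt{\pi} \left(1 + e^{10}\right)}{20 e^{10}}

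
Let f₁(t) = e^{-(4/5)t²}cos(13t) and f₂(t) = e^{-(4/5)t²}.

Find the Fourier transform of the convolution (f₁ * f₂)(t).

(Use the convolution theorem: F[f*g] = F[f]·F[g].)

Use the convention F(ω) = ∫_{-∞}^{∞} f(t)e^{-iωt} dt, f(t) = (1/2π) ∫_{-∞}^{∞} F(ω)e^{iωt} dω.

F[f₁*f₂](ω) = \frac{5 \pi \left(e^{\frac{65 \omega}{4}} + 1\right) e^{- \frac{5 \omega^{2}}{8} - \frac{65 \omega}{8} - \frac{845}{16}}}{8}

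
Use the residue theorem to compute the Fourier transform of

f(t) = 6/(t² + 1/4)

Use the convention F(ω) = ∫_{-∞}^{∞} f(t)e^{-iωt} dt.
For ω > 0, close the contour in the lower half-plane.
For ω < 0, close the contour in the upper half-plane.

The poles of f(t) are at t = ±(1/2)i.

Let g(z) = f(z)e^{-iωz}; for large |z| the factor e^{-iωz} decays in the lower half-plane when ω > 0 and in the upper half-plane when ω < 0.

Case ω > 0 (lower half-plane, clockwise contour ⇒ F(ω) = -2πi·ΣRes):
  Res_{z = - \frac{i}{2}} g(z) = 6 i e^{- \frac{\omega}{2}}
  F(ω) = -2πi·ΣRes = 12 \pi e^{- \frac{\omega}{2}}

Case ω < 0 (upper half-plane, counterclockwise contour ⇒ F(ω) = +2πi·ΣRes):
  Res_{z = \frac{i}{2}} g(z) = - 6 i e^{\frac{\omega}{2}}
  F(ω) = 2πi·ΣRes = 12 \pi e^{\frac{\omega}{2}}

Both cases combine into a single formula in |ω|:

F(ω) = 12 \pi e^{- \frac{\left|{\omega}\right|}{2}}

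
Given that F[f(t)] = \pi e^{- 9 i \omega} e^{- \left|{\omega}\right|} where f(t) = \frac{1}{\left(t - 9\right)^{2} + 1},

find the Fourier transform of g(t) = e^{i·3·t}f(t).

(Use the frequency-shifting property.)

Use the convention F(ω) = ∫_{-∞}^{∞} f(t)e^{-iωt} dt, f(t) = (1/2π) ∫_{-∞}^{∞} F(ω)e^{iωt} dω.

F[g](ω) = \pi e^{- 9 i \left(\omega - 3\right) - \left|{\omega - 3}\right|}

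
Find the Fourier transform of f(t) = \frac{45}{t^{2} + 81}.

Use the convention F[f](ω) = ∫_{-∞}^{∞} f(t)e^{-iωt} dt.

F(ω) = 5 \pi e^{- 9 \left|{\omega}\right|}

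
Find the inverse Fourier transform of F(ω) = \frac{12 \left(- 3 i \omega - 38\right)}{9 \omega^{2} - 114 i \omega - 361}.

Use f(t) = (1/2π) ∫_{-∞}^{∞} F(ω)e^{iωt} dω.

f(t) = 4 \left(\frac{19 t}{3} + 1\right) e^{- \frac{19 t}{3}} u\left(t\right)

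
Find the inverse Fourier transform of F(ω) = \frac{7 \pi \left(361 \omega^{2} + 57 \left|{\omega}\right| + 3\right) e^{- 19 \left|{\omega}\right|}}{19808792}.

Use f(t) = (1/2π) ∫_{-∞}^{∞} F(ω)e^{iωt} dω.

f(t) = \frac{7}{\left(t^{2} + 361\right)^{3}}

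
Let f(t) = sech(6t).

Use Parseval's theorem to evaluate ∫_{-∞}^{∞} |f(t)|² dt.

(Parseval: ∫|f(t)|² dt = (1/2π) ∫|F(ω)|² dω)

∫|f(t)|² dt = \frac{1}{3}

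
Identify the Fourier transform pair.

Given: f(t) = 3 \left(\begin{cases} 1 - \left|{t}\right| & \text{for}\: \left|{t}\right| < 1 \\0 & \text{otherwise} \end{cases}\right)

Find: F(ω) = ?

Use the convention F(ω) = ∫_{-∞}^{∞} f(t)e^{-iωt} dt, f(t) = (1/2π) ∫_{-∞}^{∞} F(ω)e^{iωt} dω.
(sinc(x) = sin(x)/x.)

F(ω) = 3 \operatorname{sinc}^{2}{\left(\frac{\omega}{2} \right)}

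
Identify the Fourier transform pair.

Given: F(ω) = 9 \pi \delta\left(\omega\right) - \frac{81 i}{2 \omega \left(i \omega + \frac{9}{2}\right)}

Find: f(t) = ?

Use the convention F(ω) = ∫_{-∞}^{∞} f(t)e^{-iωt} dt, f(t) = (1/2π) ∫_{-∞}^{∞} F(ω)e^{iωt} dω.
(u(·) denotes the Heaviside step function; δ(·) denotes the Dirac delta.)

f(t) = 9 \left(1 - e^{- \frac{9 t}{2}}\right) u\left(t\right)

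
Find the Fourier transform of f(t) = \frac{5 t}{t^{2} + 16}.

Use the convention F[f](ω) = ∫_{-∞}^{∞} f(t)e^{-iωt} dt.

F(ω) = - 5 i \pi e^{- 4 \left|{\omega}\right|} \operatorname{sign}{\left(\omega \right)}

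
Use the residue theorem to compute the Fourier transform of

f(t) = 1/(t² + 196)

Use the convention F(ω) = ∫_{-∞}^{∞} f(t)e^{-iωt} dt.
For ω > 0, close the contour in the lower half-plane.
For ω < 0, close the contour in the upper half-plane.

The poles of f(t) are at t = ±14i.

Let g(z) = f(z)e^{-iωz}; for large |z| the factor e^{-iωz} decays in the lower half-plane when ω > 0 and in the upper half-plane when ω < 0.

Case ω > 0 (lower half-plane, clockwise contour ⇒ F(ω) = -2πi·ΣRes):
  Res_{z = - 14 i} g(z) = \frac{i e^{- 14 \omega}}{28}
  F(ω) = -2πi·ΣRes = \frac{\pi e^{- 14 \omega}}{14}

Case ω < 0 (upper half-plane, counterclockwise contour ⇒ F(ω) = +2πi·ΣRes):
  Res_{z = 14 i} g(z) = - \frac{i e^{14 \omega}}{28}
  F(ω) = 2πi·ΣRes = \frac{\pi e^{14 \omega}}{14}

Both cases combine into a single formula in |ω|:

F(ω) = \frac{\pi e^{- 14 \left|{\omega}\right|}}{14}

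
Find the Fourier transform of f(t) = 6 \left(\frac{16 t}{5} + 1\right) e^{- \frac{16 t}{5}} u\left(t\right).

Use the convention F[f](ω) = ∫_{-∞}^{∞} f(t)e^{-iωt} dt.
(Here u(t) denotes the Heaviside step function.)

F(ω) = \frac{30 \left(- 5 i \omega - 32\right)}{25 \omega^{2} - 160 i \omega - 256}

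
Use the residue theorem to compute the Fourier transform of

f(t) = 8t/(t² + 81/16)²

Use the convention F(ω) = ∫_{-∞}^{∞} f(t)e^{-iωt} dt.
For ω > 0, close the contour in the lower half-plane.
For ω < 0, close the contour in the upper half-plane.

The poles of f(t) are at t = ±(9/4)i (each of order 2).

Let g(z) = f(z)e^{-iωz}; for large |z| the factor e^{-iωz} decays in the lower half-plane when ω > 0 and in the upper half-plane when ω < 0.

Case ω > 0 (lower half-plane, clockwise contour ⇒ F(ω) = -2πi·ΣRes):
  Res_{z = - \frac{9 i}{4}} g(z) = \frac{8 \omega e^{- \frac{9 \omega}{4}}}{9} (pole of order 2)
  F(ω) = -2πi·ΣRes = - \frac{16 i \pi \omega e^{- \frac{9 \omega}{4}}}{9}

Case ω < 0 (upper half-plane, counterclockwise contour ⇒ F(ω) = +2πi·ΣRes):
  Res_{z = \frac{9 i}{4}} g(z) = - \frac{8 \omega e^{\frac{9 \omega}{4}}}{9} (pole of order 2)
  F(ω) = 2πi·ΣRes = - \frac{16 i \pi \omega e^{\frac{9 \omega}{4}}}{9}

Both cases combine into a single formula in |ω|:

F(ω) = - \frac{16 i \pi \omega e^{- \frac{9 \left|{\omega}\right|}{4}}}{9}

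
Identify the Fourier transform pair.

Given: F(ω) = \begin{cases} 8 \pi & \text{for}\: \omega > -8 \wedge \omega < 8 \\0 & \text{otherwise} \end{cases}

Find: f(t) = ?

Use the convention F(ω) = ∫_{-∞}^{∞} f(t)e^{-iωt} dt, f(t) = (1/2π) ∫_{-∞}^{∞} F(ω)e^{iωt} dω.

f(t) = \frac{8 \sin{\left(8 t \right)}}{t}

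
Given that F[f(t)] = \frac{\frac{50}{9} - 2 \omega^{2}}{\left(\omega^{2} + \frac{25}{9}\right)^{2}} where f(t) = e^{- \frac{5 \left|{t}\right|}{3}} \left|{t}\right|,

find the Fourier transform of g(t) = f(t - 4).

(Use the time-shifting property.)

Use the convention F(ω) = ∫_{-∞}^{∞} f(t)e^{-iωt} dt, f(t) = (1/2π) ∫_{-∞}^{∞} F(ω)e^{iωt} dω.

F[g](ω) = \frac{18 \left(25 - 9 \omega^{2}\right) e^{- 4 i \omega}}{\left(9 \omega^{2} + 25\right)^{2}}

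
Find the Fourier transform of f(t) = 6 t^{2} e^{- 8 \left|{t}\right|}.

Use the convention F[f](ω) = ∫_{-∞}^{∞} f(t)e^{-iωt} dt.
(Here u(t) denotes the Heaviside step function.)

F(ω) = \frac{192 \left(64 - 3 \omega^{2}\right)}{\left(\omega^{2} + 64\right)^{3}}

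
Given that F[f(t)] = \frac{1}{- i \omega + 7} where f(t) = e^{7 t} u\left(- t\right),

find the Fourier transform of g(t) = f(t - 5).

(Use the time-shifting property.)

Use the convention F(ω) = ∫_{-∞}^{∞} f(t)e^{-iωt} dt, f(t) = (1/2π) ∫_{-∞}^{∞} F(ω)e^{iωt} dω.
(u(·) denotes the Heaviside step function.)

F[g](ω) = \frac{i e^{- 5 i \omega}}{\omega + 7 i}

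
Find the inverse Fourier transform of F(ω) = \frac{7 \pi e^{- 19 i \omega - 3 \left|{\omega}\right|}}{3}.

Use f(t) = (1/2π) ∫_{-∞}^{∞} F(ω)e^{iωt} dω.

f(t) = \frac{7}{\left(t - 19\right)^{2} + 9}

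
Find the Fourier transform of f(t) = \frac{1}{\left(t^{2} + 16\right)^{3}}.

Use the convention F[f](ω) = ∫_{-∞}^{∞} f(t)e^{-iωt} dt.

F(ω) = \frac{\pi \left(16 \omega^{2} + 12 \left|{\omega}\right| + 3\right) e^{- 4 \left|{\omega}\right|}}{8192}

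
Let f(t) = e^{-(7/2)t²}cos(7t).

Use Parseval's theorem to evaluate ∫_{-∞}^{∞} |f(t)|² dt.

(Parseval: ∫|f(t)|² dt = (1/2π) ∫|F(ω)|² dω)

∫|f(t)|² dt = \frac{\sqrt{7} \sqrt{\pi} \left(1 + e^{7}\right)}{14 e^{7}}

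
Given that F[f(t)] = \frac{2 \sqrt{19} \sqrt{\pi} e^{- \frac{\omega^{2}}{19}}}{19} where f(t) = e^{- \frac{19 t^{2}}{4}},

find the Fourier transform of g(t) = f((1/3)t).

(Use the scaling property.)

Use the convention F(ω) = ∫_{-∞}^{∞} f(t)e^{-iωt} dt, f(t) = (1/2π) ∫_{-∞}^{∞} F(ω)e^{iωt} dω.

F[g](ω) = \frac{6 \sqrt{19} \sqrt{\pi} e^{- \frac{9 \omega^{2}}{19}}}{19}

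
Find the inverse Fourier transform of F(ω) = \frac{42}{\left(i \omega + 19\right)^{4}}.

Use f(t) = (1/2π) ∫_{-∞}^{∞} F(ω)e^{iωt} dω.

f(t) = 7 t^{3} e^{- 19 t} u\left(t\right)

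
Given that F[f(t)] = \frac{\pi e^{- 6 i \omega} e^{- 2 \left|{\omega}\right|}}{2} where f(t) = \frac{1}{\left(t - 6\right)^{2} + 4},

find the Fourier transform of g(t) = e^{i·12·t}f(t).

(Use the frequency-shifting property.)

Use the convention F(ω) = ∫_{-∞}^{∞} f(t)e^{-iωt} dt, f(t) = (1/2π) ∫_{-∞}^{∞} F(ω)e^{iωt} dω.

F[g](ω) = \frac{\pi e^{- 6 i \left(\omega - 12\right) - 2 \left|{\omega - 12}\right|}}{2}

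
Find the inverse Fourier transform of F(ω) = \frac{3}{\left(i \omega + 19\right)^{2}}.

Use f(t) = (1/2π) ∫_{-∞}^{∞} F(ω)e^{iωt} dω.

f(t) = 3 t e^{- 19 t} u\left(t\right)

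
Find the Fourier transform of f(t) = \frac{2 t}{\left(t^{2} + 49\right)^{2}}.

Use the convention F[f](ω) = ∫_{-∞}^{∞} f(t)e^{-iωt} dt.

F(ω) = - \frac{i \pi \omega e^{- 7 \left|{\omega}\right|}}{7}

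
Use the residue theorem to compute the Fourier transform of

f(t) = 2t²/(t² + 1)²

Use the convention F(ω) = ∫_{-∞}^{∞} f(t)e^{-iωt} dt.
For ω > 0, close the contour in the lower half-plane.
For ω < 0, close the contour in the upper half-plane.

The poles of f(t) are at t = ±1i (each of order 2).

Let g(z) = f(z)e^{-iωz}; for large |z| the factor e^{-iωz} decays in the lower half-plane when ω > 0 and in the upper half-plane when ω < 0.

Case ω > 0 (lower half-plane, clockwise contour ⇒ F(ω) = -2πi·ΣRes):
  Res_{z = - i} g(z) = \frac{i \left(1 - \omega\right) e^{- \omega}}{2} (pole of order 2)
  F(ω) = -2πi·ΣRes = \pi \left(1 - \omega\right) e^{- \omega}

Case ω < 0 (upper half-plane, counterclockwise contour ⇒ F(ω) = +2πi·ΣRes):
  Res_{z = i} g(z) = \frac{i \left(- \omega - 1\right) e^{\omega}}{2} (pole of order 2)
  F(ω) = 2πi·ΣRes = \pi \left(\omega + 1\right) e^{\omega}

Both cases combine into a single formula in |ω|:

F(ω) = \pi \left(1 - \left|{\omega}\right|\right) e^{- \left|{\omega}\right|}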